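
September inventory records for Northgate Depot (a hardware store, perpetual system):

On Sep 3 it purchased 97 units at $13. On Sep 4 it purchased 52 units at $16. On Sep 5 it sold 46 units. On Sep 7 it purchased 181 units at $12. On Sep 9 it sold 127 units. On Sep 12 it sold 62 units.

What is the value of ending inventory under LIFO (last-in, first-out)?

Ending inventory = $1,235

Sep 5, 46 sold [LIFO — newest first]: 46 @ $16 = $736
Sep 9, 127 sold [LIFO — newest first]: 127 @ $12 = $1,524
Sep 12, 62 sold [LIFO — newest first]: 54 @ $12 + 6 @ $16 + 2 @ $13 = $770
Total COGS = $736 + $1,524 + $770 = $3,030
Ending inventory: 95 @ $13 = $1,235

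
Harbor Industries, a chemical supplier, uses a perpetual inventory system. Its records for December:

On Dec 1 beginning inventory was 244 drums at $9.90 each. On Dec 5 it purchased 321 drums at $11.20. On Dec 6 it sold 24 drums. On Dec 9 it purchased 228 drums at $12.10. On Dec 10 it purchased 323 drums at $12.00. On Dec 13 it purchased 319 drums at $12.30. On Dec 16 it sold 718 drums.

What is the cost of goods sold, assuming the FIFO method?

COGS = $8,152.50

Dec 6, 24 sold [FIFO — oldest first]: 24 @ $9.90 = $237.60
Dec 16, 718 sold [FIFO — oldest first]: 220 @ $9.90 + 321 @ $11.20 + 177 @ $12.10 = $7,914.90
Total COGS = $237.60 + $7,914.90 = $8,152.50
Ending inventory: 51 @ $12.10 + 323 @ $12.00 + 319 @ $12.30 = $8,416.80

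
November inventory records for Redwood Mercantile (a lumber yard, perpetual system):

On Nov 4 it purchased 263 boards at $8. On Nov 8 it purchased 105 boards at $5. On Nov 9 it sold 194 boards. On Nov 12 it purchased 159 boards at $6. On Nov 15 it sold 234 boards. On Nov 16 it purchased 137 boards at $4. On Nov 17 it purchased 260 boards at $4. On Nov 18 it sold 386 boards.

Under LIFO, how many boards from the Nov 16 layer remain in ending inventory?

11

Nov 9, 194 sold [LIFO — newest first]: 105 @ $5 + 89 @ $8 = $1,237
Nov 15, 234 sold [LIFO — newest first]: 159 @ $6 + 75 @ $8 = $1,554
Nov 18, 386 sold [LIFO — newest first]: 260 @ $4 + 126 @ $4 = $1,544
Total COGS = $1,237 + $1,554 + $1,544 = $4,335
Ending inventory: 99 @ $8 + 11 @ $4 = $836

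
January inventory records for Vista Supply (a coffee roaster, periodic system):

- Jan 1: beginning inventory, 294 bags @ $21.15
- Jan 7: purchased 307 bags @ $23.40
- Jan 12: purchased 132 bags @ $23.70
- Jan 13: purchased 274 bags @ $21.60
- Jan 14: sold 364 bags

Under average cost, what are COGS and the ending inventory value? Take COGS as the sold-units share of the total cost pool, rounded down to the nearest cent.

Jan 14, sell 364: 364/1007 × $22,448.70 → $8,114.52
Ending inventory (cost pool remaining) = $14,334.18
Check: goods available $22,448.70 = COGS $8,114.52 + ending $14,334.18

COGS = $8,114.52; ending inventory = $14,334.18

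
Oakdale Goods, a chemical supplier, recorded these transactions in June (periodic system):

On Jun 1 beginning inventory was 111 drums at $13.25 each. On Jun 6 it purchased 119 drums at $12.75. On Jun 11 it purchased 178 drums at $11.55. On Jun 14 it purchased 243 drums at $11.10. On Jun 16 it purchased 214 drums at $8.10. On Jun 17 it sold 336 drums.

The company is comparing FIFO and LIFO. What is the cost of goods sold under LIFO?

COGS = $3,087.60

FIFO COGS: 111 @ $13.25 + 119 @ $12.75 + 106 @ $11.55 = $4,212.30
LIFO COGS: 214 @ $8.10 + 122 @ $11.10 = $3,087.60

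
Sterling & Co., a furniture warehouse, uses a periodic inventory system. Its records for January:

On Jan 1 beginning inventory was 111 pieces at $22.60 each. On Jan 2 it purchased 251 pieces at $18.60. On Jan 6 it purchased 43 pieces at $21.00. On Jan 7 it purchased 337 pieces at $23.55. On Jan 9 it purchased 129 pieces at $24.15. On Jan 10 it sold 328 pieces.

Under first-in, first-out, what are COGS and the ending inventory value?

Jan 10, 328 sold [FIFO — oldest first]: 111 @ $22.60 + 217 @ $18.60 = $6,544.80
Ending inventory: 34 @ $18.60 + 43 @ $21.00 + 337 @ $23.55 + 129 @ $24.15 = $12,587.10
Check: goods available $19,131.90 = COGS $6,544.80 + ending $12,587.10

COGS = $6,544.80; ending inventory = $12,587.10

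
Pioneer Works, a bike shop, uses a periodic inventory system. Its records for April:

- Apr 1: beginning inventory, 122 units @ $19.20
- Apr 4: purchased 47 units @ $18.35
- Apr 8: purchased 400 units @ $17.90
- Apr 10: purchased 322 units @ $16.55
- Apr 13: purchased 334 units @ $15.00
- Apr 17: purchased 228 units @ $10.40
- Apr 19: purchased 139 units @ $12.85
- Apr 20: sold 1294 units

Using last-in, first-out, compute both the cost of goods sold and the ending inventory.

COGS = $19,347.35; ending inventory = $5,513.95

Apr 20, 1294 sold [LIFO — newest first]: 139 @ $12.85 + 228 @ $10.40 + 334 @ $15.00 + 322 @ $16.55 + 271 @ $17.90 = $19,347.35
Ending inventory: 122 @ $19.20 + 47 @ $18.35 + 129 @ $17.90 = $5,513.95
Check: goods available $24,861.30 = COGS $19,347.35 + ending $5,513.95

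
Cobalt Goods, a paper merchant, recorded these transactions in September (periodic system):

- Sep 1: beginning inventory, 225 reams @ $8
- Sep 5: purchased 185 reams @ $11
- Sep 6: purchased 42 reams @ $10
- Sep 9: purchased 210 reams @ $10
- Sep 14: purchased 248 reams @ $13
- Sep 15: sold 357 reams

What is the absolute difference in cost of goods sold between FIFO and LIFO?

FIFO COGS: 225 @ $8 + 132 @ $11 = $3,252
LIFO COGS: 248 @ $13 + 109 @ $10 = $4,314
Difference = |$3,252 − $4,314| = $1,062

$1,062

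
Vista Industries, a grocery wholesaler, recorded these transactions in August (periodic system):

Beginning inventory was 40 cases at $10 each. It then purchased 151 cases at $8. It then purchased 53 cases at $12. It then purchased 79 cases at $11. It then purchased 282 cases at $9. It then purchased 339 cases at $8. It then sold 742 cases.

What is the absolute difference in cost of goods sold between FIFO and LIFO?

$124

FIFO COGS: 40 @ $10 + 151 @ $8 + 53 @ $12 + 79 @ $11 + 282 @ $9 + 137 @ $8 = $6,747
LIFO COGS: 339 @ $8 + 282 @ $9 + 79 @ $11 + 42 @ $12 = $6,623
Difference = |$6,747 − $6,623| = $124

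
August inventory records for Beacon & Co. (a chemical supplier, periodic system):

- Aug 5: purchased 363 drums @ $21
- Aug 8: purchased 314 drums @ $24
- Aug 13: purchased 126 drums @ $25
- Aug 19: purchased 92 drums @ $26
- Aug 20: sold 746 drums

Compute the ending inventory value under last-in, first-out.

Aug 20, 746 sold [LIFO — newest first]: 92 @ $26 + 126 @ $25 + 314 @ $24 + 214 @ $21 = $17,572
Ending inventory: 149 @ $21 = $3,129
Check: goods available $20,701 = COGS $17,572 + ending $3,129

Ending inventory = $3,129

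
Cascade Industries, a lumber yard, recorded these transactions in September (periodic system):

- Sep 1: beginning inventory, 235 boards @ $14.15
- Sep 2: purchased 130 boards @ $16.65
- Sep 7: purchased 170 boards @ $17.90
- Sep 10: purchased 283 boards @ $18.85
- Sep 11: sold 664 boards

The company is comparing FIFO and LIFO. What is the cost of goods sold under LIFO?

FIFO COGS: 235 @ $14.15 + 130 @ $16.65 + 170 @ $17.90 + 129 @ $18.85 = $10,964.40
LIFO COGS: 283 @ $18.85 + 170 @ $17.90 + 130 @ $16.65 + 81 @ $14.15 = $11,688.20

COGS = $11,688.20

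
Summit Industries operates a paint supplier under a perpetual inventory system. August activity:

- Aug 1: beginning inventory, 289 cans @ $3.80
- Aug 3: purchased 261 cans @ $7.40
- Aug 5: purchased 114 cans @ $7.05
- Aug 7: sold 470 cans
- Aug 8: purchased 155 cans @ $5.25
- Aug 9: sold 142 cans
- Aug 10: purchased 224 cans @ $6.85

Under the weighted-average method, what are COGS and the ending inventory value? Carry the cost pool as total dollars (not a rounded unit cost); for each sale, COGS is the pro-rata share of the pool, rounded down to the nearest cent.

After Aug 1: 289 on hand, pool $1,098.20 (≈ $3.8000 each)
After Aug 3: 550 on hand, pool $3,029.60 (≈ $5.5084 each)
After Aug 5: 664 on hand, pool $3,833.30 (≈ $5.7730 each)
Aug 7, sell 470: 470/664 × $3,833.30 → $2,713.32
After Aug 8: 349 on hand, pool $1,933.73 (≈ $5.5408 each)
Aug 9, sell 142: 142/349 × $1,933.73 → $786.78
After Aug 10: 431 on hand, pool $2,681.35 (≈ $6.2212 each)
Total COGS = $2,713.32 + $786.78 = $3,500.10
Ending inventory (cost pool remaining) = $2,681.35

COGS = $3,500.10; ending inventory = $2,681.35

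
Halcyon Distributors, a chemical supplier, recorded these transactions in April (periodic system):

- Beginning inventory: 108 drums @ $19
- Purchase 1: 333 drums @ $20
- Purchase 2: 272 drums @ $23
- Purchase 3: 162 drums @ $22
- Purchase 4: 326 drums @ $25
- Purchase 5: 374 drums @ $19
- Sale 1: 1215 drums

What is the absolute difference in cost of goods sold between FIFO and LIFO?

$252

FIFO COGS: 108 @ $19 + 333 @ $20 + 272 @ $23 + 162 @ $22 + 326 @ $25 + 14 @ $19 = $26,948
LIFO COGS: 374 @ $19 + 326 @ $25 + 162 @ $22 + 272 @ $23 + 81 @ $20 = $26,696
Difference = |$26,948 − $26,696| = $252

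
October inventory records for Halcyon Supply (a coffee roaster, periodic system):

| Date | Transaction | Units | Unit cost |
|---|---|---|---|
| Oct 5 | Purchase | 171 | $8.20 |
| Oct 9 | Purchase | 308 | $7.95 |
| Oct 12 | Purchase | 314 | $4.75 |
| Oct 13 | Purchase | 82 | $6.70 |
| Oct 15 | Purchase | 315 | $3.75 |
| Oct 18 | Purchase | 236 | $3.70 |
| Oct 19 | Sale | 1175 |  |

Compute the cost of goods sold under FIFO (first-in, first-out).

COGS = $7,016.70

Oct 19, 1175 sold [FIFO — oldest first]: 171 @ $8.20 + 308 @ $7.95 + 314 @ $4.75 + 82 @ $6.70 + 300 @ $3.75 = $7,016.70
Ending inventory: 15 @ $3.75 + 236 @ $3.70 = $929.45
Check: goods available $7,946.15 = COGS $7,016.70 + ending $929.45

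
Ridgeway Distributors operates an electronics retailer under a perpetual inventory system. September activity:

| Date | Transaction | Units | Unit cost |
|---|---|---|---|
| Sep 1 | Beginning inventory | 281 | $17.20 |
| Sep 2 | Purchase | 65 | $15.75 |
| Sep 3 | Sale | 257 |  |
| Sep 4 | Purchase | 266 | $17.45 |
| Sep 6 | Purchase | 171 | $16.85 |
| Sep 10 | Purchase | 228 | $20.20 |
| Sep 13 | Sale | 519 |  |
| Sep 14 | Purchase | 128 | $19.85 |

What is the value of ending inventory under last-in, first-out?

Sep 3, 257 sold [LIFO — newest first]: 65 @ $15.75 + 192 @ $17.20 = $4,326.15
Sep 13, 519 sold [LIFO — newest first]: 228 @ $20.20 + 171 @ $16.85 + 120 @ $17.45 = $9,580.95
Total COGS = $4,326.15 + $9,580.95 = $13,907.10
Ending inventory: 89 @ $17.20 + 146 @ $17.45 + 128 @ $19.85 = $6,619.30
Check: goods available $20,526.40 = COGS $13,907.10 + ending $6,619.30

Ending inventory = $6,619.30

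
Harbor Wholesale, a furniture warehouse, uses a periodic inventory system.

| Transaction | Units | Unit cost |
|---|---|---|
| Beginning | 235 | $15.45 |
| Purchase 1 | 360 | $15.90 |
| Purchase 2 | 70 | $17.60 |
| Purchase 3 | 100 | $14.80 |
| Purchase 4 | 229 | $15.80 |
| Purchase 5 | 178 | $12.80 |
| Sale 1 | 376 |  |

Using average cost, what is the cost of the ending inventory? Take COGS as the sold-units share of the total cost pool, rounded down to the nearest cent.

Sale 1, sell 376: 376/1172 × $17,963.35 → $5,762.98
Ending inventory (cost pool remaining) = $12,200.37
Check: goods available $17,963.35 = COGS $5,762.98 + ending $12,200.37

Ending inventory = $12,200.37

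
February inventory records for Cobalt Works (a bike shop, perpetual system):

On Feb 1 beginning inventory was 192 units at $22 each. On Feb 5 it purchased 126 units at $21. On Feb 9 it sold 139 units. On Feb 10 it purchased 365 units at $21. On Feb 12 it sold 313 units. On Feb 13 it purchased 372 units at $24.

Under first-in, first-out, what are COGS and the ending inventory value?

COGS = $9,684; ending inventory = $13,779

Feb 9, 139 sold [FIFO — oldest first]: 139 @ $22 = $3,058
Feb 12, 313 sold [FIFO — oldest first]: 53 @ $22 + 126 @ $21 + 134 @ $21 = $6,626
Total COGS = $3,058 + $6,626 = $9,684
Ending inventory: 231 @ $21 + 372 @ $24 = $13,779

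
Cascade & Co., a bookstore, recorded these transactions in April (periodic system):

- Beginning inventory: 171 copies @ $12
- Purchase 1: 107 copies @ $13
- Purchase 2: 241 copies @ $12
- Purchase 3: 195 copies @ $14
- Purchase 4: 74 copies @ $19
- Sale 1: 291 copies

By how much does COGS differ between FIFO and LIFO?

FIFO COGS: 171 @ $12 + 107 @ $13 + 13 @ $12 = $3,599
LIFO COGS: 74 @ $19 + 195 @ $14 + 22 @ $12 = $4,400
Difference = |$3,599 − $4,400| = $801

$801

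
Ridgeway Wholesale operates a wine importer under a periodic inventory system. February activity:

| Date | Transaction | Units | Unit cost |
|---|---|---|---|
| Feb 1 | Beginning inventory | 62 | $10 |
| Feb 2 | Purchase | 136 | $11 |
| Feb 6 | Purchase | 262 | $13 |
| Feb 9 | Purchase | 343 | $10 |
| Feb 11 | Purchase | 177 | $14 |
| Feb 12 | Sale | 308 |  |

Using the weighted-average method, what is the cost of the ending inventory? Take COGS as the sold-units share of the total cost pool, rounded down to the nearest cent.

Ending inventory = $7,837.72

Feb 12, sell 308: 308/980 × $11,430.00 → $3,592.28
Ending inventory (cost pool remaining) = $7,837.72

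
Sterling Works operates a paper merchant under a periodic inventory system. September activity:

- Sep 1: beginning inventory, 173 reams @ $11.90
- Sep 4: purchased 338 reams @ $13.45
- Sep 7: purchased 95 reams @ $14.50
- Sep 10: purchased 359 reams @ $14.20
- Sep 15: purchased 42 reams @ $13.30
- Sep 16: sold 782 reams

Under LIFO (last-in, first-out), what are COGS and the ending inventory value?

COGS = $10,880.60; ending inventory = $2,758.10

Sep 16, 782 sold [LIFO — newest first]: 42 @ $13.30 + 359 @ $14.20 + 95 @ $14.50 + 286 @ $13.45 = $10,880.60
Ending inventory: 173 @ $11.90 + 52 @ $13.45 = $2,758.10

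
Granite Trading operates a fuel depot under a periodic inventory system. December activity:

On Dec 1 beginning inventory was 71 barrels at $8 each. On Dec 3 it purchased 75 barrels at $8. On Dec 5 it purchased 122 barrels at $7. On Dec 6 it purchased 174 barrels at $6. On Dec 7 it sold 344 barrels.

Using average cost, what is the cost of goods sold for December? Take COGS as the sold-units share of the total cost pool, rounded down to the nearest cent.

Dec 7, sell 344: 344/442 × $3,066.00 → $2,386.20
Ending inventory (cost pool remaining) = $679.80
Check: goods available $3,066.00 = COGS $2,386.20 + ending $679.80

COGS = $2,386.20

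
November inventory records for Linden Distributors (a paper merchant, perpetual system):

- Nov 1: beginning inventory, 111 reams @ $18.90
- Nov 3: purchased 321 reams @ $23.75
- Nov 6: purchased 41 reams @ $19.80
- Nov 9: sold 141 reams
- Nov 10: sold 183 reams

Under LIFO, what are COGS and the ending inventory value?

COGS = $7,533.05; ending inventory = $3,000.40

Nov 9, 141 sold [LIFO — newest first]: 41 @ $19.80 + 100 @ $23.75 = $3,186.80
Nov 10, 183 sold [LIFO — newest first]: 183 @ $23.75 = $4,346.25
Total COGS = $3,186.80 + $4,346.25 = $7,533.05
Ending inventory: 111 @ $18.90 + 38 @ $23.75 = $3,000.40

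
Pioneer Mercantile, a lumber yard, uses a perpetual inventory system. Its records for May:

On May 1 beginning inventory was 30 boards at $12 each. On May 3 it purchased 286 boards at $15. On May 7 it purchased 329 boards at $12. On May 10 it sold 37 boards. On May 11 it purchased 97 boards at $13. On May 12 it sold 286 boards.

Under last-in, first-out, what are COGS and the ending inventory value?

May 10, 37 sold [LIFO — newest first]: 37 @ $12 = $444
May 12, 286 sold [LIFO — newest first]: 97 @ $13 + 189 @ $12 = $3,529
Total COGS = $444 + $3,529 = $3,973
Ending inventory: 30 @ $12 + 286 @ $15 + 103 @ $12 = $5,886
Check: goods available $9,859 = COGS $3,973 + ending $5,886

COGS = $3,973; ending inventory = $5,886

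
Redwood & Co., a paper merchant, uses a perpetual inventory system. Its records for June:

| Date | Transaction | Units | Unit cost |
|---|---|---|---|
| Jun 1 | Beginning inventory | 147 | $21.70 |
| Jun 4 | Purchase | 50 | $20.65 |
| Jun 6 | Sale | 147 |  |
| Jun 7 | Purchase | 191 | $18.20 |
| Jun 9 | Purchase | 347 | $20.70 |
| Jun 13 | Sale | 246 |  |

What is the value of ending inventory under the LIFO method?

Ending inventory = $6,651.90

Jun 6, 147 sold [LIFO — newest first]: 50 @ $20.65 + 97 @ $21.70 = $3,137.40
Jun 13, 246 sold [LIFO — newest first]: 246 @ $20.70 = $5,092.20
Total COGS = $3,137.40 + $5,092.20 = $8,229.60
Ending inventory: 50 @ $21.70 + 191 @ $18.20 + 101 @ $20.70 = $6,651.90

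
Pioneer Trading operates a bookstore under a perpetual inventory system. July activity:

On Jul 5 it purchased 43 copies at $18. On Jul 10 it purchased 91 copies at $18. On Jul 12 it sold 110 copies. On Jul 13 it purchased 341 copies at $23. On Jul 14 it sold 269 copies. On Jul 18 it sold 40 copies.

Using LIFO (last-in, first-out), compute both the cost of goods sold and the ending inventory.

Jul 12, 110 sold [LIFO — newest first]: 91 @ $18 + 19 @ $18 = $1,980
Jul 14, 269 sold [LIFO — newest first]: 269 @ $23 = $6,187
Jul 18, 40 sold [LIFO — newest first]: 40 @ $23 = $920
Total COGS = $1,980 + $6,187 + $920 = $9,087
Ending inventory: 24 @ $18 + 32 @ $23 = $1,168

COGS = $9,087; ending inventory = $1,168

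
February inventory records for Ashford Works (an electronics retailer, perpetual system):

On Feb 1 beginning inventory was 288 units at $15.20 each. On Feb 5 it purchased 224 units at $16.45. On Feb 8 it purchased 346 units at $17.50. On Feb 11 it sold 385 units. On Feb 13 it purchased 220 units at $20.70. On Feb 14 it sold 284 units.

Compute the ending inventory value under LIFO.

Feb 11, 385 sold [LIFO — newest first]: 346 @ $17.50 + 39 @ $16.45 = $6,696.55
Feb 14, 284 sold [LIFO — newest first]: 220 @ $20.70 + 64 @ $16.45 = $5,606.80
Total COGS = $6,696.55 + $5,606.80 = $12,303.35
Ending inventory: 288 @ $15.20 + 121 @ $16.45 = $6,368.05
Check: goods available $18,671.40 = COGS $12,303.35 + ending $6,368.05

Ending inventory = $6,368.05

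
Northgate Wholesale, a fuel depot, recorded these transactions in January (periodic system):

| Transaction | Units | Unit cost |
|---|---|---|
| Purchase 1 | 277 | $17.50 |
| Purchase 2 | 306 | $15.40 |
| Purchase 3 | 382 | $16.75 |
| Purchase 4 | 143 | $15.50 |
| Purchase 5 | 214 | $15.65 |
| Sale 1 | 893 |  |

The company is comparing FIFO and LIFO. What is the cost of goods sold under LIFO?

COGS = $14,335.70

FIFO COGS: 277 @ $17.50 + 306 @ $15.40 + 310 @ $16.75 = $14,752.40
LIFO COGS: 214 @ $15.65 + 143 @ $15.50 + 382 @ $16.75 + 154 @ $15.40 = $14,335.70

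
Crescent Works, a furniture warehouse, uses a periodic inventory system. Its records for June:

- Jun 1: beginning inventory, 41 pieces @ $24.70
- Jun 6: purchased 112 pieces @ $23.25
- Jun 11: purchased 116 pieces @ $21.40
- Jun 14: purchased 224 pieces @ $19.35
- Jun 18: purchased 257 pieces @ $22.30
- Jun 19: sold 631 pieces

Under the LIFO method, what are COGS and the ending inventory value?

COGS = $13,338.40; ending inventory = $2,826.20

Jun 19, 631 sold [LIFO — newest first]: 257 @ $22.30 + 224 @ $19.35 + 116 @ $21.40 + 34 @ $23.25 = $13,338.40
Ending inventory: 41 @ $24.70 + 78 @ $23.25 = $2,826.20
Check: goods available $16,164.60 = COGS $13,338.40 + ending $2,826.20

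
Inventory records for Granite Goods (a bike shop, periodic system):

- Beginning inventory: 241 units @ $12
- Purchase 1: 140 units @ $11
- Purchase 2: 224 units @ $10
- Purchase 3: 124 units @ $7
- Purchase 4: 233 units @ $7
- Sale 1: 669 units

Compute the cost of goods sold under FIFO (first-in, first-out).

Sale 1 (669) [FIFO — oldest first]: 241 @ $12 + 140 @ $11 + 224 @ $10 + 64 @ $7 = $7,120
Ending inventory: 60 @ $7 + 233 @ $7 = $2,051
Check: goods available $9,171 = COGS $7,120 + ending $2,051

COGS = $7,120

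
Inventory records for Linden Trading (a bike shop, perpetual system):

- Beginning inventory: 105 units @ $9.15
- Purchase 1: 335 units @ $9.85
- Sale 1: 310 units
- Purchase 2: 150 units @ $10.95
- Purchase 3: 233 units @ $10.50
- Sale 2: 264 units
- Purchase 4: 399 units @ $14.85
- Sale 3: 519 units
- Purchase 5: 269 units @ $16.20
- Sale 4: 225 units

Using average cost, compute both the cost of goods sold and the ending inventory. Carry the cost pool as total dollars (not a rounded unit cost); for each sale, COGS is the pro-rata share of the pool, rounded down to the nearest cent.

COGS = $16,000.89; ending inventory = $2,631.56

After Beginning: 105 on hand, pool $960.75 (≈ $9.1500 each)
After Purchase 1: 440 on hand, pool $4,260.50 (≈ $9.6830 each)
Sale 1, sell 310: 310/440 × $4,260.50 → $3,001.71
After Purchase 2: 280 on hand, pool $2,901.29 (≈ $10.3617 each)
After Purchase 3: 513 on hand, pool $5,347.79 (≈ $10.4245 each)
Sale 2, sell 264: 264/513 × $5,347.79 → $2,752.07
After Purchase 4: 648 on hand, pool $8,520.87 (≈ $13.1495 each)
Sale 3, sell 519: 519/648 × $8,520.87 → $6,824.58
After Purchase 5: 398 on hand, pool $6,054.09 (≈ $15.2113 each)
Sale 4, sell 225: 225/398 × $6,054.09 → $3,422.53
Total COGS = $3,001.71 + $2,752.07 + $6,824.58 + $3,422.53 = $16,000.89
Ending inventory (cost pool remaining) = $2,631.56
Check: goods available $18,632.45 = COGS $16,000.89 + ending $2,631.56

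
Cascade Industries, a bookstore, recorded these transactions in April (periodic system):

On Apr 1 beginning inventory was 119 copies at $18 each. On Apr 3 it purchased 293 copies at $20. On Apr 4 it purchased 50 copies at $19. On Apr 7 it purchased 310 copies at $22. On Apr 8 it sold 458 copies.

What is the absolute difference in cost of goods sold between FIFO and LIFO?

$854

FIFO COGS: 119 @ $18 + 293 @ $20 + 46 @ $19 = $8,876
LIFO COGS: 310 @ $22 + 50 @ $19 + 98 @ $20 = $9,730
Difference = |$8,876 − $9,730| = $854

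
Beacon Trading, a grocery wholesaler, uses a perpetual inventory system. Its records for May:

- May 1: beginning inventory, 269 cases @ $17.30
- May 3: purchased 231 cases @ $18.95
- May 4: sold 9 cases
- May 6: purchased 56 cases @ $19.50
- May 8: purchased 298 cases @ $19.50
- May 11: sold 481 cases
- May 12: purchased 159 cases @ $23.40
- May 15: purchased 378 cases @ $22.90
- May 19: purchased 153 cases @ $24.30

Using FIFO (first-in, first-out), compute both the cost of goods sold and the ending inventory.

COGS = $8,841.65; ending inventory = $23,187.20

May 4, 9 sold [FIFO — oldest first]: 9 @ $17.30 = $155.70
May 11, 481 sold [FIFO — oldest first]: 260 @ $17.30 + 221 @ $18.95 = $8,685.95
Total COGS = $155.70 + $8,685.95 = $8,841.65
Ending inventory: 10 @ $18.95 + 56 @ $19.50 + 298 @ $19.50 + 159 @ $23.40 + 378 @ $22.90 + 153 @ $24.30 = $23,187.20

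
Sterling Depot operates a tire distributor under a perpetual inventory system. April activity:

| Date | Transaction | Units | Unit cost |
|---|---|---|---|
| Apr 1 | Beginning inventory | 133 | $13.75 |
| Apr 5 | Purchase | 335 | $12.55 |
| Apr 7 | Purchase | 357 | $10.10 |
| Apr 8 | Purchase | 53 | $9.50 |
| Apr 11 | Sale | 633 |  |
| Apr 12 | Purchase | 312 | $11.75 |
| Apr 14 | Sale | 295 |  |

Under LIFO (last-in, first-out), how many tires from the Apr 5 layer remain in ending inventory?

112

Apr 11, 633 sold [LIFO — newest first]: 53 @ $9.50 + 357 @ $10.10 + 223 @ $12.55 = $6,907.85
Apr 14, 295 sold [LIFO — newest first]: 295 @ $11.75 = $3,466.25
Total COGS = $6,907.85 + $3,466.25 = $10,374.10
Ending inventory: 133 @ $13.75 + 112 @ $12.55 + 17 @ $11.75 = $3,434.10
Check: goods available $13,808.20 = COGS $10,374.10 + ending $3,434.10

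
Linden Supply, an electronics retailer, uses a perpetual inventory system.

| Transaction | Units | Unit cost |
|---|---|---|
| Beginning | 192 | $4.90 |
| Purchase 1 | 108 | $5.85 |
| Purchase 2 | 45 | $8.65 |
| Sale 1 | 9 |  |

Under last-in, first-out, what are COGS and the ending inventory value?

Sale 1 (9) [LIFO — newest first]: 9 @ $8.65 = $77.85
Ending inventory: 192 @ $4.90 + 108 @ $5.85 + 36 @ $8.65 = $1,884.00

COGS = $77.85; ending inventory = $1,884.00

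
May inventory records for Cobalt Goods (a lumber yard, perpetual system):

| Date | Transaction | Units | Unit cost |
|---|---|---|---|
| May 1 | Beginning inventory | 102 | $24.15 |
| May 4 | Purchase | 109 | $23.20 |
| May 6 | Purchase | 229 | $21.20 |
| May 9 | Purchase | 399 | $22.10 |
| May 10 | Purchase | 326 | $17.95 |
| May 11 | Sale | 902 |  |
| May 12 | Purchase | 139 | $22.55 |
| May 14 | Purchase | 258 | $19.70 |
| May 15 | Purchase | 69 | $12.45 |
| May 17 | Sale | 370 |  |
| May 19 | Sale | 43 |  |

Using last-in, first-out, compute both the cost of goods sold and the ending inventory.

COGS = $26,302.95; ending inventory = $7,289.65

May 11, 902 sold [LIFO — newest first]: 326 @ $17.95 + 399 @ $22.10 + 177 @ $21.20 = $18,422.00
May 17, 370 sold [LIFO — newest first]: 69 @ $12.45 + 258 @ $19.70 + 43 @ $22.55 = $6,911.30
May 19, 43 sold [LIFO — newest first]: 43 @ $22.55 = $969.65
Total COGS = $18,422.00 + $6,911.30 + $969.65 = $26,302.95
Ending inventory: 102 @ $24.15 + 109 @ $23.20 + 52 @ $21.20 + 53 @ $22.55 = $7,289.65
Check: goods available $33,592.60 = COGS $26,302.95 + ending $7,289.65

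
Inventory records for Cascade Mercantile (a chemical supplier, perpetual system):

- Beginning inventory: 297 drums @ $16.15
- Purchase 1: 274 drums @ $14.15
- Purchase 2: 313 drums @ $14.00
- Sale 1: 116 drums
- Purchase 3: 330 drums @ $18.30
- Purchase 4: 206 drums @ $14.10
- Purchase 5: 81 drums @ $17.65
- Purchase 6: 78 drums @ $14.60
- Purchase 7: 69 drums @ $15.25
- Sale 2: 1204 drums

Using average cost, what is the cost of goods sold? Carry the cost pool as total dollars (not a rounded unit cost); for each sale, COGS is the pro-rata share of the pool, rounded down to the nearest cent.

After Beginning: 297 on hand, pool $4,796.55 (≈ $16.1500 each)
After Purchase 1: 571 on hand, pool $8,673.65 (≈ $15.1903 each)
After Purchase 2: 884 on hand, pool $13,055.65 (≈ $14.7688 each)
Sale 1, sell 116: 116/884 × $13,055.65 → $1,713.18
After Purchase 3: 1098 on hand, pool $17,381.47 (≈ $15.8301 each)
After Purchase 4: 1304 on hand, pool $20,286.07 (≈ $15.5568 each)
After Purchase 5: 1385 on hand, pool $21,715.72 (≈ $15.6792 each)
After Purchase 6: 1463 on hand, pool $22,854.52 (≈ $15.6217 each)
After Purchase 7: 1532 on hand, pool $23,906.77 (≈ $15.6049 each)
Sale 2, sell 1204: 1204/1532 × $23,906.77 → $18,788.34
Total COGS = $1,713.18 + $18,788.34 = $20,501.52
Ending inventory (cost pool remaining) = $5,118.43
Check: goods available $25,619.95 = COGS $20,501.52 + ending $5,118.43

COGS = $20,501.52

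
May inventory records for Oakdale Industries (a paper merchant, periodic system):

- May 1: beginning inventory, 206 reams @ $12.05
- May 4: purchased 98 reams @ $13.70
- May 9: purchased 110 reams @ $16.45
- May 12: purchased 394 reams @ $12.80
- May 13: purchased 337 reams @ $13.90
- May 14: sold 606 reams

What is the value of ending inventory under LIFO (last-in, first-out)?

Ending inventory = $7,234.40

May 14, 606 sold [LIFO — newest first]: 337 @ $13.90 + 269 @ $12.80 = $8,127.50
Ending inventory: 206 @ $12.05 + 98 @ $13.70 + 110 @ $16.45 + 125 @ $12.80 = $7,234.40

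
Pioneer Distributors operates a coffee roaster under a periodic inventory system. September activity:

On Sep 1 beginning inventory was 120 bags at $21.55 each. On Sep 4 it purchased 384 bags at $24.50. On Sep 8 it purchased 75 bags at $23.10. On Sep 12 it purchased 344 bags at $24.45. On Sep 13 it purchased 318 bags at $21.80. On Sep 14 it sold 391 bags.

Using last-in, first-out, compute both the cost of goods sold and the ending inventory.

Sep 14, 391 sold [LIFO — newest first]: 318 @ $21.80 + 73 @ $24.45 = $8,717.25
Ending inventory: 120 @ $21.55 + 384 @ $24.50 + 75 @ $23.10 + 271 @ $24.45 = $20,352.45

COGS = $8,717.25; ending inventory = $20,352.45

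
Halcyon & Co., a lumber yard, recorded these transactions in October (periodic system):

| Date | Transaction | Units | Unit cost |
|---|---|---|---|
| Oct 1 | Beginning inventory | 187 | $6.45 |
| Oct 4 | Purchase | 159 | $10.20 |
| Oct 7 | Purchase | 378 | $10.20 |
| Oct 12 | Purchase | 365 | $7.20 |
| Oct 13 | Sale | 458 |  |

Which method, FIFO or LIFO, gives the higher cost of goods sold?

FIFO

FIFO COGS: 187 @ $6.45 + 159 @ $10.20 + 112 @ $10.20 = $3,970.35
LIFO COGS: 365 @ $7.20 + 93 @ $10.20 = $3,576.60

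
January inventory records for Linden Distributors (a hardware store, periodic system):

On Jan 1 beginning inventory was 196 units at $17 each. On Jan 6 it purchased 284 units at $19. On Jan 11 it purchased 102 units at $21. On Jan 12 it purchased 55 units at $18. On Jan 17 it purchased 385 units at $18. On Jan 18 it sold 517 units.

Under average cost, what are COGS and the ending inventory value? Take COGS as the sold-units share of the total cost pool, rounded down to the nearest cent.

Jan 18, sell 517: 517/1022 × $18,790.00 → $9,505.31
Ending inventory (cost pool remaining) = $9,284.69

COGS = $9,505.31; ending inventory = $9,284.69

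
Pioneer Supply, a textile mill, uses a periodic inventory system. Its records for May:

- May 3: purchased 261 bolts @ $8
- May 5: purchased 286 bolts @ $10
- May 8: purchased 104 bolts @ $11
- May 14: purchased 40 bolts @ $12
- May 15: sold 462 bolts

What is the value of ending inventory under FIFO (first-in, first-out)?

May 15, 462 sold [FIFO — oldest first]: 261 @ $8 + 201 @ $10 = $4,098
Ending inventory: 85 @ $10 + 104 @ $11 + 40 @ $12 = $2,474
Check: goods available $6,572 = COGS $4,098 + ending $2,474

Ending inventory = $2,474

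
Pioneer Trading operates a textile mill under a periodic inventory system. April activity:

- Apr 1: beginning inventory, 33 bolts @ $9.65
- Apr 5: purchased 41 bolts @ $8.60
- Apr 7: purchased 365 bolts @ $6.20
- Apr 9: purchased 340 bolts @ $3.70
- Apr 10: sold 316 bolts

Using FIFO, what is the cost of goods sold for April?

COGS = $2,171.45

Apr 10, 316 sold [FIFO — oldest first]: 33 @ $9.65 + 41 @ $8.60 + 242 @ $6.20 = $2,171.45
Ending inventory: 123 @ $6.20 + 340 @ $3.70 = $2,020.60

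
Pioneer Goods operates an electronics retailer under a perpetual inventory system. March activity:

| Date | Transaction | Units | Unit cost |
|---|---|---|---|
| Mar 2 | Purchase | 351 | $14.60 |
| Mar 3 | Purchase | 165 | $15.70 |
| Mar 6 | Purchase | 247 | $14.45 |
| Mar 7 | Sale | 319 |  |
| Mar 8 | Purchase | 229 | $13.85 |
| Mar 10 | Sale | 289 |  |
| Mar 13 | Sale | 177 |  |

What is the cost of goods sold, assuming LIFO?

Mar 7, 319 sold [LIFO — newest first]: 247 @ $14.45 + 72 @ $15.70 = $4,699.55
Mar 10, 289 sold [LIFO — newest first]: 229 @ $13.85 + 60 @ $15.70 = $4,113.65
Mar 13, 177 sold [LIFO — newest first]: 33 @ $15.70 + 144 @ $14.60 = $2,620.50
Total COGS = $4,699.55 + $4,113.65 + $2,620.50 = $11,433.70
Ending inventory: 207 @ $14.60 = $3,022.20

COGS = $11,433.70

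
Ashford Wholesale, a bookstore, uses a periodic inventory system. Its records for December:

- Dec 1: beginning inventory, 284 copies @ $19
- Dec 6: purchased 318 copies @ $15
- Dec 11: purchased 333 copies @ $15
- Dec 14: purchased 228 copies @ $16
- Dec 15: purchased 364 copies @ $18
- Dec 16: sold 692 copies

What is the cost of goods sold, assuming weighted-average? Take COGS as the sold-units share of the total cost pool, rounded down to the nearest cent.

COGS = $11,493.00

Dec 16, sell 692: 692/1527 × $25,361.00 → $11,493.00
Ending inventory (cost pool remaining) = $13,868.00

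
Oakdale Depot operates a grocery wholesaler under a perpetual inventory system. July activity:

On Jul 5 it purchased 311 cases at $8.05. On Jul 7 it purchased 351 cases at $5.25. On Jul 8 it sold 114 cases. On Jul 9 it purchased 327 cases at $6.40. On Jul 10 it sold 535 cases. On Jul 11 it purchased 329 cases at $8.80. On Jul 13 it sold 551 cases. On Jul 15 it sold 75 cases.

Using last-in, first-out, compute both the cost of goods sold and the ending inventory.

Jul 8, 114 sold [LIFO — newest first]: 114 @ $5.25 = $598.50
Jul 10, 535 sold [LIFO — newest first]: 327 @ $6.40 + 208 @ $5.25 = $3,184.80
Jul 13, 551 sold [LIFO — newest first]: 329 @ $8.80 + 29 @ $5.25 + 193 @ $8.05 = $4,601.10
Jul 15, 75 sold [LIFO — newest first]: 75 @ $8.05 = $603.75
Total COGS = $598.50 + $3,184.80 + $4,601.10 + $603.75 = $8,988.15
Ending inventory: 43 @ $8.05 = $346.15
Check: goods available $9,334.30 = COGS $8,988.15 + ending $346.15

COGS = $8,988.15; ending inventory = $346.15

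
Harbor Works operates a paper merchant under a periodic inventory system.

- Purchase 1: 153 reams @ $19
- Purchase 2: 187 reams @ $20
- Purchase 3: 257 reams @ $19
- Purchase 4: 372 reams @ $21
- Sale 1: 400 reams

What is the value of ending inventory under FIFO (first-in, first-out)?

Ending inventory = $11,555

Sale 1 (400) [FIFO — oldest first]: 153 @ $19 + 187 @ $20 + 60 @ $19 = $7,787
Ending inventory: 197 @ $19 + 372 @ $21 = $11,555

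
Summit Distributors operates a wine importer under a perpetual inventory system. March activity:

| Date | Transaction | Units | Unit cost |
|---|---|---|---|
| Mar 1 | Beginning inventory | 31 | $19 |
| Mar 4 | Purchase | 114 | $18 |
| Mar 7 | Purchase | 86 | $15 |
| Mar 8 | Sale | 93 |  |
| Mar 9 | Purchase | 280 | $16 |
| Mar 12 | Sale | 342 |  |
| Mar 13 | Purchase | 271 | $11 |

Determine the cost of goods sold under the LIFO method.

COGS = $7,012

Mar 8, 93 sold [LIFO — newest first]: 86 @ $15 + 7 @ $18 = $1,416
Mar 12, 342 sold [LIFO — newest first]: 280 @ $16 + 62 @ $18 = $5,596
Total COGS = $1,416 + $5,596 = $7,012
Ending inventory: 31 @ $19 + 45 @ $18 + 271 @ $11 = $4,380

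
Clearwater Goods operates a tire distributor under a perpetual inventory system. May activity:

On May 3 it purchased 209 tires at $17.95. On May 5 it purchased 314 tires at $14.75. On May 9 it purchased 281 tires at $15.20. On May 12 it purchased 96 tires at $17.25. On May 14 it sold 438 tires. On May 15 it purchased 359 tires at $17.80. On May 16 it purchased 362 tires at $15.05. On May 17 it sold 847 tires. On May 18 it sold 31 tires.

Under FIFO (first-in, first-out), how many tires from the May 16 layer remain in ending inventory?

May 14, 438 sold [FIFO — oldest first]: 209 @ $17.95 + 229 @ $14.75 = $7,129.30
May 17, 847 sold [FIFO — oldest first]: 85 @ $14.75 + 281 @ $15.20 + 96 @ $17.25 + 359 @ $17.80 + 26 @ $15.05 = $13,962.45
May 18, 31 sold [FIFO — oldest first]: 31 @ $15.05 = $466.55
Total COGS = $7,129.30 + $13,962.45 + $466.55 = $21,558.30
Ending inventory: 305 @ $15.05 = $4,590.25
Check: goods available $26,148.55 = COGS $21,558.30 + ending $4,590.25

305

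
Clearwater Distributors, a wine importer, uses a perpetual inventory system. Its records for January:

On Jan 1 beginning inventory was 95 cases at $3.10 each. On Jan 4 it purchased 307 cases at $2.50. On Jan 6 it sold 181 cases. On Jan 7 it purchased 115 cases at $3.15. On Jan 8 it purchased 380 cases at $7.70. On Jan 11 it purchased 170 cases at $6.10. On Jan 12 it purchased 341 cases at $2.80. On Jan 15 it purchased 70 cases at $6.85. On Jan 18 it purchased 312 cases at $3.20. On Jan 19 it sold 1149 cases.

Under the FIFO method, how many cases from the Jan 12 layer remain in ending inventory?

Jan 6, 181 sold [FIFO — oldest first]: 95 @ $3.10 + 86 @ $2.50 = $509.50
Jan 19, 1149 sold [FIFO — oldest first]: 221 @ $2.50 + 115 @ $3.15 + 380 @ $7.70 + 170 @ $6.10 + 263 @ $2.80 = $5,614.15
Total COGS = $509.50 + $5,614.15 = $6,123.65
Ending inventory: 78 @ $2.80 + 70 @ $6.85 + 312 @ $3.20 = $1,696.30
Check: goods available $7,819.95 = COGS $6,123.65 + ending $1,696.30

78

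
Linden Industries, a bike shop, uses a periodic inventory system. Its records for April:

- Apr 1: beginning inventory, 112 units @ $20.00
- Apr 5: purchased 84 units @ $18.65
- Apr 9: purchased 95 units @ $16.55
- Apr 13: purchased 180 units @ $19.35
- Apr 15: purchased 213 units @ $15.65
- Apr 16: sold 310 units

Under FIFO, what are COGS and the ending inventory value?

Apr 16, 310 sold [FIFO — oldest first]: 112 @ $20.00 + 84 @ $18.65 + 95 @ $16.55 + 19 @ $19.35 = $5,746.50
Ending inventory: 161 @ $19.35 + 213 @ $15.65 = $6,448.80

COGS = $5,746.50; ending inventory = $6,448.80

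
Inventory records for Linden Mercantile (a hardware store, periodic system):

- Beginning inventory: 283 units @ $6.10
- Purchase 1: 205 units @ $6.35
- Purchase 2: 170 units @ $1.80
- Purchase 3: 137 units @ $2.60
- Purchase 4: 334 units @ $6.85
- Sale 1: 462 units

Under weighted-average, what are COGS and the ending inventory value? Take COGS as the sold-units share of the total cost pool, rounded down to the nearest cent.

COGS = $2,446.32; ending inventory = $3,531.83

Sale 1, sell 462: 462/1129 × $5,978.15 → $2,446.32
Ending inventory (cost pool remaining) = $3,531.83
Check: goods available $5,978.15 = COGS $2,446.32 + ending $3,531.83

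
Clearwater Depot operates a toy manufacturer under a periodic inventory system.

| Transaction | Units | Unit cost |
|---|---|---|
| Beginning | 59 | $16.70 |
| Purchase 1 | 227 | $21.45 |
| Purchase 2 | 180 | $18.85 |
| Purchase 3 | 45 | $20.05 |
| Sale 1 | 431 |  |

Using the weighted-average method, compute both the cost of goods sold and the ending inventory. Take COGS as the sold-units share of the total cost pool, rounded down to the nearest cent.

COGS = $8,560.70; ending inventory = $1,589.00

Sale 1, sell 431: 431/511 × $10,149.70 → $8,560.70
Ending inventory (cost pool remaining) = $1,589.00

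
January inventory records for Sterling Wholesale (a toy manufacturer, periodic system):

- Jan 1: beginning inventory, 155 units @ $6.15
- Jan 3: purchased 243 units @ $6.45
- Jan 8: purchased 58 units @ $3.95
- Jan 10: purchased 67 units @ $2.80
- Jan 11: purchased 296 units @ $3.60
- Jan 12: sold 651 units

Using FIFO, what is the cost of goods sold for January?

COGS = $3,398.10

Jan 12, 651 sold [FIFO — oldest first]: 155 @ $6.15 + 243 @ $6.45 + 58 @ $3.95 + 67 @ $2.80 + 128 @ $3.60 = $3,398.10
Ending inventory: 168 @ $3.60 = $604.80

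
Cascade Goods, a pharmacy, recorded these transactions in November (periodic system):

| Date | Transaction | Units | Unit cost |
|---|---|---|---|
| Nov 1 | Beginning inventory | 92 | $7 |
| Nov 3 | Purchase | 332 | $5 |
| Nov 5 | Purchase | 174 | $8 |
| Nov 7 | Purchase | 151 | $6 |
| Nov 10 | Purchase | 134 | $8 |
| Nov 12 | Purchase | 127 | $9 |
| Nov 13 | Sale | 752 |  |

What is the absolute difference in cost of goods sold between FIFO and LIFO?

FIFO COGS: 92 @ $7 + 332 @ $5 + 174 @ $8 + 151 @ $6 + 3 @ $8 = $4,626
LIFO COGS: 127 @ $9 + 134 @ $8 + 151 @ $6 + 174 @ $8 + 166 @ $5 = $5,343
Difference = |$4,626 − $5,343| = $717

$717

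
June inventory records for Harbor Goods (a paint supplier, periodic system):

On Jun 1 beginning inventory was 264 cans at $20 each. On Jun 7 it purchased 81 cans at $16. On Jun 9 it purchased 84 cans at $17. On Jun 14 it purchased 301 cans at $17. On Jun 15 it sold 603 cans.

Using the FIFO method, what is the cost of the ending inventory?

Jun 15, 603 sold [FIFO — oldest first]: 264 @ $20 + 81 @ $16 + 84 @ $17 + 174 @ $17 = $10,962
Ending inventory: 127 @ $17 = $2,159

Ending inventory = $2,159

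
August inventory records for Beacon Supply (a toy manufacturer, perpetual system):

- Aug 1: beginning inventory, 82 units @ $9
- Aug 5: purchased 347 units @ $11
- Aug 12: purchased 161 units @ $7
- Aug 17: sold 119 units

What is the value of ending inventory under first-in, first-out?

Ending inventory = $4,537

Aug 17, 119 sold [FIFO — oldest first]: 82 @ $9 + 37 @ $11 = $1,145
Ending inventory: 310 @ $11 + 161 @ $7 = $4,537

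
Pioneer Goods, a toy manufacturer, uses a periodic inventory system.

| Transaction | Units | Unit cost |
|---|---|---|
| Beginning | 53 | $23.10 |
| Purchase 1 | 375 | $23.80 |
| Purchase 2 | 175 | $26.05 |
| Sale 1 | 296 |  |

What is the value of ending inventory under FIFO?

Sale 1 (296) [FIFO — oldest first]: 53 @ $23.10 + 243 @ $23.80 = $7,007.70
Ending inventory: 132 @ $23.80 + 175 @ $26.05 = $7,700.35
Check: goods available $14,708.05 = COGS $7,007.70 + ending $7,700.35

Ending inventory = $7,700.35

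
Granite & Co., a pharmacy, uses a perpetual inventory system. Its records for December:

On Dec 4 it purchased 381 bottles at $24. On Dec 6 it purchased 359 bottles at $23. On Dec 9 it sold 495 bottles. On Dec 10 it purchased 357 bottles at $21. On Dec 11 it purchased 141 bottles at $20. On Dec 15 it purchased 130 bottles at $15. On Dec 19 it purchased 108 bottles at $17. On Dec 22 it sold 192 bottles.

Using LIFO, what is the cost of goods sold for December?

COGS = $14,617

Dec 9, 495 sold [LIFO — newest first]: 359 @ $23 + 136 @ $24 = $11,521
Dec 22, 192 sold [LIFO — newest first]: 108 @ $17 + 84 @ $15 = $3,096
Total COGS = $11,521 + $3,096 = $14,617
Ending inventory: 245 @ $24 + 357 @ $21 + 141 @ $20 + 46 @ $15 = $16,887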